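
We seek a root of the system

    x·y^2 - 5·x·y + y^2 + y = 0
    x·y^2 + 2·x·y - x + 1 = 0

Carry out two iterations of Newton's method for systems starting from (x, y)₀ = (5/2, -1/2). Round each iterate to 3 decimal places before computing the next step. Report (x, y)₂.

At (5/2, -1/2): F = (6.625, -3.375).
Jacobian J = [[y^2 - 5·y, 2·x·y - 5·x + 2·y + 1], [y^2 + 2·y - 1, 2·x·y + 2·x]].
At the point, J = [[2.750, -15.000], [-1.750, 2.500]] (det J = -19.375).
Solving J·Δ = −F gives Δ = (-1.758, 0.119).
Then the next iterate is (x, y)₁ = (0.742, -0.381).
Round to (0.742, -0.381) and repeat: F = (1.28538, -0.19969), J = [[2.05016, -4.03740], [-1.61684, 0.91860]].
Δ = (0.081, 0.359), so (x, y)₂ = (0.823, -0.022).

(0.823, -0.022)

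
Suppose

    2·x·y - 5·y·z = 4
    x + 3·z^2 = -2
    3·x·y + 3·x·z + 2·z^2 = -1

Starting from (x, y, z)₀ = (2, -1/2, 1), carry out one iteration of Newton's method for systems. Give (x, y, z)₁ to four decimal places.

(-3.0962, 0.3029, 0.6827)

At (2, -1/2, 1): F = (-3.5000, 7.0000, 6.0000).
Jacobian J = [[2·y, 2·x - 5·z, -5·y], [1, 0, 6·z], [3·y + 3·z, 3·x, 3·x + 4·z]].
At the point, J = [[-1.0000, -1.0000, 2.5000], [1.0000, 0.0000, 6.0000], [1.5000, 6.0000, 10.0000]] (det J = 52.0000).
Solving J·Δ = −F gives Δ = (-5.0962, 0.8029, -0.3173).
Then the next iterate is (x, y, z)₁ = (-3.0962, 0.3029, 0.6827).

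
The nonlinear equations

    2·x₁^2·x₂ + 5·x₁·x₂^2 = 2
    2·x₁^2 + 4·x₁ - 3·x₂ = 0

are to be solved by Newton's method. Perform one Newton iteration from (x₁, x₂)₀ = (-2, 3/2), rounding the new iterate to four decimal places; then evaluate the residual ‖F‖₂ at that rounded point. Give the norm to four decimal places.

At (-2, 3/2): F = (-12.5000, -4.5000).
Jacobian J = [[4·x₁·x₂ + 5·x₂^2, 2·x₁^2 + 10·x₁·x₂], [4·x₁ + 4, -3]].
At the point, J = [[-0.7500, -22.0000], [-4.0000, -3.0000]] (det J = -85.7500).
Solving J·Δ = −F gives Δ = (-0.7172, -0.5437).
Then the next iterate is (x₁, x₂)₁ = (-2.7172, 0.9563).
Re-evaluating at (-2.7172, 0.9563): F = (-0.303467, 1.028652), so ‖F‖₂ = 1.0725.

1.0725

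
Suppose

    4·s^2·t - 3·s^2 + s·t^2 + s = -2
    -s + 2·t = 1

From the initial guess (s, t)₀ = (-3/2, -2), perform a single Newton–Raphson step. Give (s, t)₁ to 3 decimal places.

(-1.412, -0.206)

At (-3/2, -2): F = (-30.250, -3.500).
Jacobian J = [[8·s·t - 6·s + t^2 + 1, 4·s^2 + 2·s·t], [-1, 2]].
At the point, J = [[38.000, 15.000], [-1.000, 2.000]] (det J = 91.000).
Solving J·Δ = −F gives Δ = (0.088, 1.794).
Then the next iterate is (s, t)₁ = (-1.412, -0.206).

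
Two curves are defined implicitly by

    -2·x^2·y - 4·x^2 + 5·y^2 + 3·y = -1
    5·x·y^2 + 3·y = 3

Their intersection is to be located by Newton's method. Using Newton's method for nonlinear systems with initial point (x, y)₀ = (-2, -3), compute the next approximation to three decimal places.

(-1.314, -1.871)

At (-2, -3): F = (45.000, -102.000).
Jacobian J = [[-4·x·y - 8·x, -2·x^2 + 10·y + 3], [5·y^2, 10·x·y + 3]].
At the point, J = [[-8.000, -35.000], [45.000, 63.000]] (det J = 1071.000).
Solving J·Δ = −F gives Δ = (0.686, 1.129).
Then the next iterate is (x, y)₁ = (-1.314, -1.871).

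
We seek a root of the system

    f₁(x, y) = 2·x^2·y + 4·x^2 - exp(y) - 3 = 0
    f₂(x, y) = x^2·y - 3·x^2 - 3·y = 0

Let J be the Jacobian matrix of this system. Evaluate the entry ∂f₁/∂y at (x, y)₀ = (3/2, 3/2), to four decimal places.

∂f₁/∂y = 2·x^2 - exp(y).
At (3/2, 3/2) this is 0.0183.

0.0183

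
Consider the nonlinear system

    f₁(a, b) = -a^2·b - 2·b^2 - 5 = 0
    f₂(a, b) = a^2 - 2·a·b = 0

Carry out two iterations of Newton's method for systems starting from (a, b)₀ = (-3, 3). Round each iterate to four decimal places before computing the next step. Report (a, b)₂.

(-0.7170, 0.6824)

At (-3, 3): F = (-50.0000, 27.0000).
Jacobian J = [[-2·a·b, -a^2 - 4·b], [2·a - 2·b, -2·a]].
At the point, J = [[18.0000, -21.0000], [-12.0000, 6.0000]] (det J = -144.0000).
Solving J·Δ = −F gives Δ = (1.8542, -0.7917).
Then the next iterate is (a, b)₁ = (-1.1458, 2.2083).
Round to (-1.1458, 2.2083) and repeat: F = (-17.652361, 6.373398), J = [[5.060540, -10.146058], [-6.7082, 2.2916]].
Δ = (0.4288, -1.5259), so (a, b)₂ = (-0.7170, 0.6824).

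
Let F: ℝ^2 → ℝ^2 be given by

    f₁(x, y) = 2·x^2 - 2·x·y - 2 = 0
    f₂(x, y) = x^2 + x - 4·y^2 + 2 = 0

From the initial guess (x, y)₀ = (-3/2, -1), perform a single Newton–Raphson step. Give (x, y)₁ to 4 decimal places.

At (-3/2, -1): F = (-0.5000, -1.2500).
Jacobian J = [[4·x - 2·y, -2·x], [2·x + 1, -8·y]].
At the point, J = [[-4.0000, 3.0000], [-2.0000, 8.0000]] (det J = -26.0000).
Solving J·Δ = −F gives Δ = (-0.0096, 0.1538).
Then the next iterate is (x, y)₁ = (-1.5096, -0.8462).

(-1.5096, -0.8462)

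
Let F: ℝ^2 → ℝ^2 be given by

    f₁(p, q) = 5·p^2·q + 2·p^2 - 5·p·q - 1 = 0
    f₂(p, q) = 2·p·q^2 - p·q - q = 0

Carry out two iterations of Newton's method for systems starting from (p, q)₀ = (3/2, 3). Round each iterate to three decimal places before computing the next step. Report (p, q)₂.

(1.004, 1.473)

At (3/2, 3): F = (14.750, 19.500).
Jacobian J = [[10·p·q + 4·p - 5·q, 5·p^2 - 5·p], [2·q^2 - q, 4·p·q - p - 1]].
At the point, J = [[36.000, 3.750], [15.000, 15.500]] (det J = 501.750).
Solving J·Δ = −F gives Δ = (-0.310, -0.958).
Then the next iterate is (p, q)₁ = (1.190, 2.042).
Round to (1.190, 2.042) and repeat: F = (4.14068, 5.45206), J = [[18.84980, 1.13050], [6.29753, 7.52992]].
Δ = (-0.186, -0.569), so (p, q)₂ = (1.004, 1.473).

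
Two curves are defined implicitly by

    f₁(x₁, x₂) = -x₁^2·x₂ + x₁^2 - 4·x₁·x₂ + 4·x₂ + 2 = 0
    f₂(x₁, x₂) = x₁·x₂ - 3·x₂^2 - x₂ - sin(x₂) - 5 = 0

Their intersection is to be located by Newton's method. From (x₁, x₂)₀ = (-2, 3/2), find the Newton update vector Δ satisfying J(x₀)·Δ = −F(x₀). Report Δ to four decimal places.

(2.1854, -1.1573)

At (-2, 3/2): F = (18.0000, -17.247495).
Jacobian J = [[-2·x₁·x₂ + 2·x₁ - 4·x₂, -x₁^2 - 4·x₁ + 4], [x₂, x₁ - 6·x₂ - cos(x₂) - 1]].
At the point, J = [[-4.0000, 8.0000], [1.5000, -12.070737]] (det J = 36.282949).
Solving J·Δ = −F gives Δ = (2.1854, -1.1573).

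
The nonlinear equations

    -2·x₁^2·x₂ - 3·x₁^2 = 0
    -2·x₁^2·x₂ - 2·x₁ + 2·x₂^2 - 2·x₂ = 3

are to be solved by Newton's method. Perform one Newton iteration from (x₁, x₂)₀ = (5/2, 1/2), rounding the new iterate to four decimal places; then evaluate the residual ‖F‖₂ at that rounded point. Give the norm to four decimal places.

At (5/2, 1/2): F = (-25.0000, -14.7500).
Jacobian J = [[-4·x₁·x₂ - 6·x₁, -2·x₁^2], [-4·x₁·x₂ - 2, -2·x₁^2 + 4·x₂ - 2]].
At the point, J = [[-20.0000, -12.5000], [-7.0000, -12.5000]] (det J = 162.5000).
Solving J·Δ = −F gives Δ = (-0.7885, -0.7385).
Then the next iterate is (x₁, x₂)₁ = (1.7115, -0.2385).
Re-evaluating at (1.7115, -0.2385): F = (-7.390453, -4.434992), so ‖F‖₂ = 8.6190.

8.6190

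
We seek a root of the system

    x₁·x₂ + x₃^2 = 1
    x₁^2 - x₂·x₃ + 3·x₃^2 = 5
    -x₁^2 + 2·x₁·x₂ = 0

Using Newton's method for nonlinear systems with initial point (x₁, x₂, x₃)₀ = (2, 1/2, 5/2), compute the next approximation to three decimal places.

At (2, 1/2, 5/2): F = (6.250, 16.500, -2.000).
Jacobian J = [[x₂, x₁, 2·x₃], [2·x₁, -x₃, -x₂ + 6·x₃], [-2·x₁ + 2·x₂, 2·x₁, 0]].
At the point, J = [[0.500, 2.000, 5.000], [4.000, -2.500, 14.500], [-3.000, 4.000, 0.000]] (det J = -73.500).
Solving J·Δ = −F gives Δ = (-1.571, -0.679, -0.821).
Then the next iterate is (x₁, x₂, x₃)₁ = (0.429, -0.179, 1.679).

(0.429, -0.179, 1.679)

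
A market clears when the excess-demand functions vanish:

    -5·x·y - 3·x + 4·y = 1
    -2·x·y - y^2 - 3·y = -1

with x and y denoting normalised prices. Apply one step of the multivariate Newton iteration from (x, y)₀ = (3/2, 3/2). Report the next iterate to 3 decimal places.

(0.775, 0.603)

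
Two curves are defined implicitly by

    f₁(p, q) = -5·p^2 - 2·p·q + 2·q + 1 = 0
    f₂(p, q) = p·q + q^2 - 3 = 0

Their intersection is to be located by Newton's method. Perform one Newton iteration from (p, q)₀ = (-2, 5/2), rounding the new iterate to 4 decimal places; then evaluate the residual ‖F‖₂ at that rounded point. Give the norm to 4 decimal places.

0.3274

At (-2, 5/2): F = (-4.0000, -1.7500).
Jacobian J = [[-10·p - 2·q, -2·p + 2], [q, p + 2·q]].
At the point, J = [[15.0000, 6.0000], [2.5000, 3.0000]] (det J = 30.0000).
Solving J·Δ = −F gives Δ = (0.0500, 0.5417).
Then the next iterate is (p, q)₁ = (-1.9500, 3.0417).
Re-evaluating at (-1.9500, 3.0417): F = (-0.066470, 0.320624), so ‖F‖₂ = 0.3274.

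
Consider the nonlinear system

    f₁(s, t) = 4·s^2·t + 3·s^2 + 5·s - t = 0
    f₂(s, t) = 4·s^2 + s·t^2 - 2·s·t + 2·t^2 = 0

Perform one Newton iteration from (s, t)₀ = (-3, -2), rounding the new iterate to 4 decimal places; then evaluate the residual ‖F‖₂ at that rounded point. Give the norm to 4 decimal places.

At (-3, -2): F = (-58.0000, 20.0000).
Jacobian J = [[8·s·t + 6·s + 5, 4·s^2 - 1], [8·s + t^2 - 2·t, 2·s·t - 2·s + 4·t]].
At the point, J = [[35.0000, 35.0000], [-16.0000, 10.0000]] (det J = 910.0000).
Solving J·Δ = −F gives Δ = (1.4066, 0.2505).
Then the next iterate is (s, t)₁ = (-1.5934, -1.7495).
Re-evaluating at (-1.5934, -1.7495): F = (-16.368116, 5.824889), so ‖F‖₂ = 17.3737.

17.3737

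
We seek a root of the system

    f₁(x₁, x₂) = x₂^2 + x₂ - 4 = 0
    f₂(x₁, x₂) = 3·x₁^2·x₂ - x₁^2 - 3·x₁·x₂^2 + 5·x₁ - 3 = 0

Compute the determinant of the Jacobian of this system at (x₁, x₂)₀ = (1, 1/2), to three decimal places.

J = [[0, 2·x₂ + 1], [6·x₁·x₂ - 2·x₁ - 3·x₂^2 + 5, 3·x₁^2 - 6·x₁·x₂]].
At the point, J = [[0.000, 2.000], [5.250, 0.000]].
det J = -10.500.

-10.500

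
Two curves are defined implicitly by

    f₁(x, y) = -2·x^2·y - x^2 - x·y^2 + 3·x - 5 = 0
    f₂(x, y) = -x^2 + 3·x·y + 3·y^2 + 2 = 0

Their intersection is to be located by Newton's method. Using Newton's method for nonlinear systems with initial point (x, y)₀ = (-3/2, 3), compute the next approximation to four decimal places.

(-0.0303, 0.7121)

At (-3/2, 3): F = (-11.7500, 13.2500).
Jacobian J = [[-4·x·y - 2·x - y^2 + 3, -2·x^2 - 2·x·y], [-2·x + 3·y, 3·x + 6·y]].
At the point, J = [[15.0000, 4.5000], [12.0000, 13.5000]] (det J = 148.5000).
Solving J·Δ = −F gives Δ = (1.4697, -2.2879).
Then the next iterate is (x, y)₁ = (-0.0303, 0.7121).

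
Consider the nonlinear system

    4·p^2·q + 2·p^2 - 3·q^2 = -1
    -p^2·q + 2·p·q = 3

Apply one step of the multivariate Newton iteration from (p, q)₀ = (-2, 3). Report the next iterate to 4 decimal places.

(-1.3926, 0.9917)

At (-2, 3): F = (30.0000, -27.0000).
Jacobian J = [[8·p·q + 4·p, 4·p^2 - 6·q], [-2·p·q + 2·q, -p^2 + 2·p]].
At the point, J = [[-56.0000, -2.0000], [18.0000, -8.0000]] (det J = 484.0000).
Solving J·Δ = −F gives Δ = (0.6074, -2.0083).
Then the next iterate is (p, q)₁ = (-1.3926, 0.9917).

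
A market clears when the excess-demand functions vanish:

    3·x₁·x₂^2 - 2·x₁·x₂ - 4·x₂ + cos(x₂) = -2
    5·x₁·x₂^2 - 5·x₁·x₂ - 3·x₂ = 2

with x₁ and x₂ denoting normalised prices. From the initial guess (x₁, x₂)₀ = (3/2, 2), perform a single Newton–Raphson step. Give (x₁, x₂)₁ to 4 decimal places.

At (3/2, 2): F = (5.583853, 7.0000).
Jacobian J = [[3·x₂^2 - 2·x₂, 6·x₁·x₂ - 2·x₁ - sin(x₂) - 4], [5·x₂^2 - 5·x₂, 10·x₁·x₂ - 5·x₁ - 3]].
At the point, J = [[8.0000, 10.090703], [10.0000, 19.5000]] (det J = 55.092974).
Solving J·Δ = −F gives Δ = (-0.6943, -0.0029).
Then the next iterate is (x₁, x₂)₁ = (0.8057, 1.9971).

(0.8057, 1.9971)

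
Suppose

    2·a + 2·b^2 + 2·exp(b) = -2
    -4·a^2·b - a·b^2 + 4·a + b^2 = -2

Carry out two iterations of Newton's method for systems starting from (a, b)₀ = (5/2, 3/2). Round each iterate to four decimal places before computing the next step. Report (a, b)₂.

At (5/2, 3/2): F = (20.463378, -28.8750).
Jacobian J = [[2, 4·b + 2·exp(b)], [-8·a·b - b^2 + 4, -4·a^2 - 2·a·b + 2·b]].
At the point, J = [[2.0000, 14.963378], [-28.2500, -29.5000]] (det J = 363.715432).
Solving J·Δ = −F gives Δ = (0.4718, -1.4306).
Then the next iterate is (a, b)₁ = (2.9718, 0.0694).
Round to (2.9718, 0.0694) and repeat: F = (10.096962, 11.426052), J = [[2.0000, 2.421330], [2.345240, -35.600067]].
Δ = (-5.0354, -0.0108), so (a, b)₂ = (-2.0636, 0.0586).

(-2.0636, 0.0586)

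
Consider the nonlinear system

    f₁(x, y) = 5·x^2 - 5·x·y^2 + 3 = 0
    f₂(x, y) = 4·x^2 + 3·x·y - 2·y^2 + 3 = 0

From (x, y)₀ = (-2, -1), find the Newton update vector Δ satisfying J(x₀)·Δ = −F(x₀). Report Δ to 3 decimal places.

(1.194, 0.158)

At (-2, -1): F = (33.000, 23.000).
Jacobian J = [[10·x - 5·y^2, -10·x·y], [8·x + 3·y, 3·x - 4·y]].
At the point, J = [[-25.000, -20.000], [-19.000, -2.000]] (det J = -330.000).
Solving J·Δ = −F gives Δ = (1.194, 0.158).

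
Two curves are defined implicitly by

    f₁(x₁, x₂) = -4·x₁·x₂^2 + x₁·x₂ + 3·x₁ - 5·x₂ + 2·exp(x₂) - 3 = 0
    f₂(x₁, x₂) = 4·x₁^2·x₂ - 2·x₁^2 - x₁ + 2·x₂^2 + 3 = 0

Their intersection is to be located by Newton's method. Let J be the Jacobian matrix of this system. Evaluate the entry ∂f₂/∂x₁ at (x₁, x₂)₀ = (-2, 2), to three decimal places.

-25.000

∂f₂/∂x₁ = 8·x₁·x₂ - 4·x₁ - 1.
At (-2, 2) this is -25.000.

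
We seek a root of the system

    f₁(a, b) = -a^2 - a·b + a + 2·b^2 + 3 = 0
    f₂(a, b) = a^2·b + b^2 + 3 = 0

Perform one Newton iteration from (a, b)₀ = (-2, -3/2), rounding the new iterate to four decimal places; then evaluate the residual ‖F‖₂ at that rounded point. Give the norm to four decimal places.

0.0711

At (-2, -3/2): F = (-1.5000, -0.7500).
Jacobian J = [[-2·a - b + 1, -a + 4·b], [2·a·b, a^2 + 2·b]].
At the point, J = [[6.5000, -4.0000], [6.0000, 1.0000]] (det J = 30.5000).
Solving J·Δ = −F gives Δ = (0.1475, -0.1352).
Then the next iterate is (a, b)₁ = (-1.8525, -1.6352).
Re-evaluating at (-1.8525, -1.6352): F = (0.034294, 0.062271), so ‖F‖₂ = 0.0711.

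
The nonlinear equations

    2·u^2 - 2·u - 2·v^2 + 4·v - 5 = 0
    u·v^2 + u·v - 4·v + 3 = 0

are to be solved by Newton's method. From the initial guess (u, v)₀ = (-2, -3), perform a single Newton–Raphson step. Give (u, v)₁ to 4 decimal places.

(-3.1923, -2.3077)

At (-2, -3): F = (-23.0000, 3.0000).
Jacobian J = [[4·u - 2, -4·v + 4], [v^2 + v, 2·u·v + u - 4]].
At the point, J = [[-10.0000, 16.0000], [6.0000, 6.0000]] (det J = -156.0000).
Solving J·Δ = −F gives Δ = (-1.1923, 0.6923).
Then the next iterate is (u, v)₁ = (-3.1923, -2.3077).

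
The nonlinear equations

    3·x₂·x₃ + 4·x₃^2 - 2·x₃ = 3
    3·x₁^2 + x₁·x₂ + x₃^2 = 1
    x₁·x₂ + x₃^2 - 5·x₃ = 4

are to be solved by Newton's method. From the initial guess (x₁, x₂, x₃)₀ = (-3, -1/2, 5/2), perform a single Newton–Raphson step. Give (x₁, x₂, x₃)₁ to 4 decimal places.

(-0.4398, -3.8434, 3.2167)

At (-3, -1/2, 5/2): F = (13.2500, 33.7500, -8.7500).
Jacobian J = [[0, 3·x₃, 3·x₂ + 8·x₃ - 2], [6·x₁ + x₂, x₁, 2·x₃], [x₂, x₁, 2·x₃ - 5]].
At the point, J = [[0.0000, 7.5000, 16.5000], [-18.5000, -3.0000, 5.0000], [-0.5000, -3.0000, 0.0000]] (det J = 872.2500).
Solving J·Δ = −F gives Δ = (2.5602, -3.3434, 0.7167).
Then the next iterate is (x₁, x₂, x₃)₁ = (-0.4398, -3.8434, 3.2167).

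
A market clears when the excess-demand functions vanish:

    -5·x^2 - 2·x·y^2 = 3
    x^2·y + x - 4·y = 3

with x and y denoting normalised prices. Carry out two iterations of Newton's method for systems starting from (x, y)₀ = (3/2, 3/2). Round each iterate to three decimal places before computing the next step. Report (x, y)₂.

(0.714, -0.163)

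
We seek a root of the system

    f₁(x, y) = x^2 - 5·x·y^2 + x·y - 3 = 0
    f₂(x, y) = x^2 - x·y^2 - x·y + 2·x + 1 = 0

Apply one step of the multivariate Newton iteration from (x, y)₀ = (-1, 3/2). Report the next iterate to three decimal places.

At (-1, 3/2): F = (7.750, 3.750).
Jacobian J = [[2·x - 5·y^2 + y, -10·x·y + x], [2·x - y^2 - y + 2, -2·x·y - x]].
At the point, J = [[-11.750, 14.000], [-3.750, 4.000]] (det J = 5.500).
Solving J·Δ = −F gives Δ = (3.909, 2.727).
Then the next iterate is (x, y)₁ = (2.909, 4.227).

(2.909, 4.227)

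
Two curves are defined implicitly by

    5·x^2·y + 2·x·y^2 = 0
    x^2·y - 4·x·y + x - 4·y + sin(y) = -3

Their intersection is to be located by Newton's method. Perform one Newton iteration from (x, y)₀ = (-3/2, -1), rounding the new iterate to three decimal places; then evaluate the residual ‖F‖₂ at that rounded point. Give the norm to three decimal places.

1.310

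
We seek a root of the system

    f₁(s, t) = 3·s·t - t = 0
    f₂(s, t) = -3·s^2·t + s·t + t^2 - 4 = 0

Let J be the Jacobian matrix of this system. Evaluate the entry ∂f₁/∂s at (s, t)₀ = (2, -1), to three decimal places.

-3.000

∂f₁/∂s = 3·t.
At (2, -1) this is -3.000.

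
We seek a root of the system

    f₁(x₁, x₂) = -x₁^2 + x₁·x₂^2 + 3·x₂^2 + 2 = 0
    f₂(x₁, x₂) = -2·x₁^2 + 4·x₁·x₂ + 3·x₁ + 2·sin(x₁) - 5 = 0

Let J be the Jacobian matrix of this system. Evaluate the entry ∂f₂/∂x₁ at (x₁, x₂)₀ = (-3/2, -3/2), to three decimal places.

∂f₂/∂x₁ = -4·x₁ + 4·x₂ + 2·cos(x₁) + 3.
At (-3/2, -3/2) this is 3.141.

3.141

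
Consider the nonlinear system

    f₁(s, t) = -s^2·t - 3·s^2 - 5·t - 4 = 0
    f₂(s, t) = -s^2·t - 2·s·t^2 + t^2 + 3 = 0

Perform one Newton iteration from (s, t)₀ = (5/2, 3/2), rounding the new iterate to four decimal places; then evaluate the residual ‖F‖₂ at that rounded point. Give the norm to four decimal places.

15.3129

At (5/2, 3/2): F = (-39.6250, -15.3750).
Jacobian J = [[-2·s·t - 6·s, -s^2 - 5], [-2·s·t - 2·t^2, -s^2 - 4·s·t + 2·t]].
At the point, J = [[-22.5000, -11.2500], [-12.0000, -18.2500]] (det J = 275.6250).
Solving J·Δ = −F gives Δ = (-1.9961, 0.4701).
Then the next iterate is (s, t)₁ = (0.5039, 1.9701).
Re-evaluating at (0.5039, 1.9701): F = (-15.112484, 2.469488), so ‖F‖₂ = 15.3129.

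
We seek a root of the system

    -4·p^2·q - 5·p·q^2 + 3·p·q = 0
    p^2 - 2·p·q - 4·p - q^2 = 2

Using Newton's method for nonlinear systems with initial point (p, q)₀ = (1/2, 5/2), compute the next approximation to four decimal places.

(1.0986, -0.3815)

At (1/2, 5/2): F = (-14.3750, -12.5000).
Jacobian J = [[-8·p·q - 5·q^2 + 3·q, -4·p^2 - 10·p·q + 3·p], [2·p - 2·q - 4, -2·p - 2·q]].
At the point, J = [[-33.7500, -12.0000], [-8.0000, -6.0000]] (det J = 106.5000).
Solving J·Δ = −F gives Δ = (0.5986, -2.8815).
Then the next iterate is (p, q)₁ = (1.0986, -0.3815).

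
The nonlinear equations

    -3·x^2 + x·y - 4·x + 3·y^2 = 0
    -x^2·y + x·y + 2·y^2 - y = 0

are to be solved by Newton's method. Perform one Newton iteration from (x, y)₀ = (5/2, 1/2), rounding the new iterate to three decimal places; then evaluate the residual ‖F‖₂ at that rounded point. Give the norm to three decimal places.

5.654

At (5/2, 1/2): F = (-26.750, -1.875).
Jacobian J = [[-6·x + y - 4, x + 6·y], [-2·x·y + y, -x^2 + x + 4·y - 1]].
At the point, J = [[-18.500, 5.500], [-2.000, -2.750]] (det J = 61.875).
Solving J·Δ = −F gives Δ = (-1.356, 0.304).
Then the next iterate is (x, y)₁ = (1.144, 0.804).
Re-evaluating at (1.144, 0.804): F = (-5.64318, 0.35638), so ‖F‖₂ = 5.654.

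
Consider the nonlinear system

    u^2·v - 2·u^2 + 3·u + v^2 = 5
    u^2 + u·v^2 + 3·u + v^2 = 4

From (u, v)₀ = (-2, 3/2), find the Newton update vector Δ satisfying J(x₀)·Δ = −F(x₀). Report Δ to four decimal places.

At (-2, 3/2): F = (-10.7500, -8.2500).
Jacobian J = [[2·u·v - 4·u + 3, u^2 + 2·v], [2·u + v^2 + 3, 2·u·v + 2·v]].
At the point, J = [[5.0000, 7.0000], [1.2500, -3.0000]] (det J = -23.7500).
Solving J·Δ = −F gives Δ = (3.7895, -1.1711).

(3.7895, -1.1711)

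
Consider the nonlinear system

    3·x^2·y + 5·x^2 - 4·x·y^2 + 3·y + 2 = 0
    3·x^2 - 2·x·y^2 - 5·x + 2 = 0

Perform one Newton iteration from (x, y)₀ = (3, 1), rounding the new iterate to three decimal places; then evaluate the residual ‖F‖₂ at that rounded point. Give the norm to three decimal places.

At (3, 1): F = (65.000, 8.000).
Jacobian J = [[6·x·y + 10·x - 4·y^2, 3·x^2 - 8·x·y + 3], [6·x - 2·y^2 - 5, -4·x·y]].
At the point, J = [[44.000, 6.000], [11.000, -12.000]] (det J = -594.000).
Solving J·Δ = −F gives Δ = (-1.394, -0.611).
Then the next iterate is (x, y)₁ = (1.606, 0.389).
Re-evaluating at (1.606, 0.389): F = (18.10106, 1.22166), so ‖F‖₂ = 18.142.

18.142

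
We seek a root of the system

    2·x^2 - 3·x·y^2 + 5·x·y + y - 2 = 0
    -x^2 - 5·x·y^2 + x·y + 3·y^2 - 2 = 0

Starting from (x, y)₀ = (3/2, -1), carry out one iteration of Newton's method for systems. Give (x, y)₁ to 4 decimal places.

At (3/2, -1): F = (-10.5000, -10.2500).
Jacobian J = [[4·x - 3·y^2 + 5·y, -6·x·y + 5·x + 1], [-2·x - 5·y^2 + y, -10·x·y + x + 6·y]].
At the point, J = [[-2.0000, 17.5000], [-9.0000, 10.5000]] (det J = 136.5000).
Solving J·Δ = −F gives Δ = (-0.5064, 0.5421).
Then the next iterate is (x, y)₁ = (0.9936, -0.4579).

(0.9936, -0.4579)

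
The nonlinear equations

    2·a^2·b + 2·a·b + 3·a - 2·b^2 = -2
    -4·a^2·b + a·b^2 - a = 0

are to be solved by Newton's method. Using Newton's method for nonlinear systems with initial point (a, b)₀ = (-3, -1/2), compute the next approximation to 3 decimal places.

At (-3, -1/2): F = (-13.500, 20.250).
Jacobian J = [[4·a·b + 2·b + 3, 2·a^2 + 2·a - 4·b], [-8·a·b + b^2 - 1, -4·a^2 + 2·a·b]].
At the point, J = [[8.000, 14.000], [-12.750, -33.000]] (det J = -85.500).
Solving J·Δ = −F gives Δ = (1.895, -0.118).
Then the next iterate is (a, b)₁ = (-1.105, -0.618).

(-1.105, -0.618)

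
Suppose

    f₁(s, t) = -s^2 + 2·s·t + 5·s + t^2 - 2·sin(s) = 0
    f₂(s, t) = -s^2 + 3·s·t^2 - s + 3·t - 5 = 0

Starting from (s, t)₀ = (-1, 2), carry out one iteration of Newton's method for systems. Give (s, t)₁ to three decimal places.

At (-1, 2): F = (-4.31706, -11.000).
Jacobian J = [[-2·s + 2·t - 2·cos(s) + 5, 2·s + 2·t], [-2·s + 3·t^2 - 1, 6·s·t + 3]].
At the point, J = [[9.91940, 2.000], [13.000, -9.000]] (det J = -115.27456).
Solving J·Δ = −F gives Δ = (0.528, -0.460).
Then the next iterate is (s, t)₁ = (-0.472, 1.540).

(-0.472, 1.540)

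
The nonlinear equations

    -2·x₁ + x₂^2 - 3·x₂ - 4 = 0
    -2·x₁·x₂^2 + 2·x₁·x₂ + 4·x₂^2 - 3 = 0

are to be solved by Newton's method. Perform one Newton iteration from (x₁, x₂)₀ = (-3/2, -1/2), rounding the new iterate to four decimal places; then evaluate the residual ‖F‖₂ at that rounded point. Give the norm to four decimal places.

0.0712

At (-3/2, -1/2): F = (0.7500, 0.2500).
Jacobian J = [[-2, 2·x₂ - 3], [-2·x₂^2 + 2·x₂, -4·x₁·x₂ + 2·x₁ + 8·x₂]].
At the point, J = [[-2.0000, -4.0000], [-1.5000, -10.0000]] (det J = 14.0000).
Solving J·Δ = −F gives Δ = (0.4643, -0.0446).
Then the next iterate is (x₁, x₂)₁ = (-1.0357, -0.5446).
Re-evaluating at (-1.0357, -0.5446): F = (0.001789, -0.071204), so ‖F‖₂ = 0.0712.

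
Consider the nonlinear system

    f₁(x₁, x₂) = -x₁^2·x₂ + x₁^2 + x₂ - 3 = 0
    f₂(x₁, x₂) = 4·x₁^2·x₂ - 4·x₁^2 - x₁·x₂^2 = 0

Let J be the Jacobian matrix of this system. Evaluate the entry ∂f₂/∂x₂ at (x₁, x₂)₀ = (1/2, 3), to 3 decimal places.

∂f₂/∂x₂ = 4·x₁^2 - 2·x₁·x₂.
At (1/2, 3) this is -2.000.

-2.000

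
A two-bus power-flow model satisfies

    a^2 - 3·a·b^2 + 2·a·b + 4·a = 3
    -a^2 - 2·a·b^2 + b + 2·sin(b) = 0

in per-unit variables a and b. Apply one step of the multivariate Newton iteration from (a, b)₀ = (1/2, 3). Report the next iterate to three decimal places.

At (1/2, 3): F = (-11.250, -5.96776).
Jacobian J = [[2·a - 3·b^2 + 2·b + 4, -6·a·b + 2·a], [-2·a - 2·b^2, -4·a·b + 2·cos(b) + 1]].
At the point, J = [[-16.000, -8.000], [-19.000, -6.97998]] (det J = -40.32024).
Solving J·Δ = −F gives Δ = (0.763, -2.933).
Then the next iterate is (a, b)₁ = (1.263, 0.067).

(1.263, 0.067)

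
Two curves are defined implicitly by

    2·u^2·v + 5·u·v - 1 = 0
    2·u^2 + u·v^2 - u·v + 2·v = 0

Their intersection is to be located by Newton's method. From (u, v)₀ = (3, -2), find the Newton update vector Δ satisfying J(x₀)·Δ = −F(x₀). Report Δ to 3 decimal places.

(-1.217, 0.776)

At (3, -2): F = (-67.000, 32.000).
Jacobian J = [[4·u·v + 5·v, 2·u^2 + 5·u], [4·u + v^2 - v, 2·u·v - u + 2]].
At the point, J = [[-34.000, 33.000], [18.000, -13.000]] (det J = -152.000).
Solving J·Δ = −F gives Δ = (-1.217, 0.776).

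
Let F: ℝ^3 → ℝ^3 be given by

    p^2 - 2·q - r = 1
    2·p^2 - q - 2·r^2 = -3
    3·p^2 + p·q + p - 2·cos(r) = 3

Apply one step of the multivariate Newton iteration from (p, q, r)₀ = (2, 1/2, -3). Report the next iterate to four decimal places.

(1.0089, 0.3799, -1.7243)

At (2, 1/2, -3): F = (5.0000, -7.5000, 13.979985).
Jacobian J = [[2·p, -2, -1], [4·p, -1, -4·r], [6·p + q + 1, p, 2·sin(r)]].
At the point, J = [[4.0000, -2.0000, -1.0000], [8.0000, -1.0000, 12.0000], [13.5000, 2.0000, -0.282240]] (det J = -452.886880).
Solving J·Δ = −F gives Δ = (-0.9911, -0.1201, 1.2757).
Then the next iterate is (p, q, r)₁ = (1.0089, 0.3799, -1.7243).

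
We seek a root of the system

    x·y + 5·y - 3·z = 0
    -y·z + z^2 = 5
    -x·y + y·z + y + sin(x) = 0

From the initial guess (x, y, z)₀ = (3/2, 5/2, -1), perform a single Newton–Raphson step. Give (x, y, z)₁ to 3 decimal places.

At (3/2, 5/2, -1): F = (19.250, -1.500, -2.75251).
Jacobian J = [[y, x + 5, -3], [0, -z, -y + 2·z], [-y + cos(x), -x + z + 1, y]].
At the point, J = [[2.500, 6.500, -3.000], [0.000, 1.000, -4.500], [-2.42926, -1.500, 2.500]] (det J = 53.14315).
Solving J·Δ = −F gives Δ = (-0.152, -3.406, -1.090).
Then the next iterate is (x, y, z)₁ = (1.348, -0.906, -2.090).

(1.348, -0.906, -2.090)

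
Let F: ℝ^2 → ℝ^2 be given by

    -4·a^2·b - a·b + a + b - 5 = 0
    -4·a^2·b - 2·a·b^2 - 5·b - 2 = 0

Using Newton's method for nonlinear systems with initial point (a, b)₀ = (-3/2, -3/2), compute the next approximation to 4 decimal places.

(-1.9405, 0.0505)

At (-3/2, -3/2): F = (3.2500, 25.7500).
Jacobian J = [[-8·a·b - b + 1, -4·a^2 - a + 1], [-8·a·b - 2·b^2, -4·a^2 - 4·a·b - 5]].
At the point, J = [[-15.5000, -6.5000], [-22.5000, -23.0000]] (det J = 210.2500).
Solving J·Δ = −F gives Δ = (-0.4405, 1.5505).
Then the next iterate is (a, b)₁ = (-1.9405, 0.0505).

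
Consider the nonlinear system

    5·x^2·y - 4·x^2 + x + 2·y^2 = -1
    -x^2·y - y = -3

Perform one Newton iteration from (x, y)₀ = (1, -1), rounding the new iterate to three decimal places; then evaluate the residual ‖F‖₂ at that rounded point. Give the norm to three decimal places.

7.427

At (1, -1): F = (-5.000, 5.000).
Jacobian J = [[10·x·y - 8·x + 1, 5·x^2 + 4·y], [-2·x·y, -x^2 - 1]].
At the point, J = [[-17.000, 1.000], [2.000, -2.000]] (det J = 32.000).
Solving J·Δ = −F gives Δ = (-0.156, 2.344).
Then the next iterate is (x, y)₁ = (0.844, 1.344).
Re-evaluating at (0.844, 1.344): F = (7.39423, 0.69862), so ‖F‖₂ = 7.427.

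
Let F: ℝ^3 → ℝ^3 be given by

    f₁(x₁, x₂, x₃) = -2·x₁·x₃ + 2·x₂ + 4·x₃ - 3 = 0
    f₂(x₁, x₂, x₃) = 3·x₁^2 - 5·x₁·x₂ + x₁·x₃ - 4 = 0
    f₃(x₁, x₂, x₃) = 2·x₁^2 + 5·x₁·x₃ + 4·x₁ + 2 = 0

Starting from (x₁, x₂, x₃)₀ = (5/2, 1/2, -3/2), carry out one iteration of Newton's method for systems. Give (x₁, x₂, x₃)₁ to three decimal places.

At (5/2, 1/2, -3/2): F = (-0.500, 4.750, 5.750).
Jacobian J = [[-2·x₃, 2, -2·x₁ + 4], [6·x₁ - 5·x₂ + x₃, -5·x₁, x₁], [4·x₁ + 5·x₃ + 4, 0, 5·x₁]].
At the point, J = [[3.000, 2.000, -1.000], [11.000, -12.500, 2.500], [6.500, 0.000, 12.500]] (det J = -792.500).
Solving J·Δ = −F gives Δ = (-0.106, 0.206, -0.405).
Then the next iterate is (x₁, x₂, x₃)₁ = (2.394, 0.706, -1.905).

(2.394, 0.706, -1.905)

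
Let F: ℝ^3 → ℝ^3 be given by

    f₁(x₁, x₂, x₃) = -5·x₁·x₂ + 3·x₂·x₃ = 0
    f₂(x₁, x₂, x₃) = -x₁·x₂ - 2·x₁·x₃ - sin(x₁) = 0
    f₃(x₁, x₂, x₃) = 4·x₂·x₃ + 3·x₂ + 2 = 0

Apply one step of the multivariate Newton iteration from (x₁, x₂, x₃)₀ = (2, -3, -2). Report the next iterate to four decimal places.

At (2, -3, -2): F = (48.0000, 13.090703, 17.0000).
Jacobian J = [[-5·x₂, -5·x₁ + 3·x₃, 3·x₂], [-x₂ - 2·x₃ - cos(x₁), -x₁, -2·x₁], [0, 4·x₃ + 3, 4·x₂]].
At the point, J = [[15.0000, -16.0000, -9.0000], [7.416147, -2.0000, -4.0000], [0.0000, -5.0000, -12.0000]] (det J = -1030.173585).
Solving J·Δ = −F gives Δ = (-0.9225, 1.7480, 0.6883).
Then the next iterate is (x₁, x₂, x₃)₁ = (1.0775, -1.2520, -1.3117).

(1.0775, -1.2520, -1.3117)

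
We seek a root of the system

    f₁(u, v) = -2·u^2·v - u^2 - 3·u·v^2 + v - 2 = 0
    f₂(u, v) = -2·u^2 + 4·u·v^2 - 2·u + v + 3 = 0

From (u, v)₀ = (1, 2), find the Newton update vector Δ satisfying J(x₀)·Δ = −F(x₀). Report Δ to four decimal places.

At (1, 2): F = (-17.0000, 17.0000).
Jacobian J = [[-4·u·v - 2·u - 3·v^2, -2·u^2 - 6·u·v + 1], [-4·u + 4·v^2 - 2, 8·u·v + 1]].
At the point, J = [[-22.0000, -13.0000], [10.0000, 17.0000]] (det J = -244.0000).
Solving J·Δ = −F gives Δ = (-0.2787, -0.8361).

(-0.2787, -0.8361)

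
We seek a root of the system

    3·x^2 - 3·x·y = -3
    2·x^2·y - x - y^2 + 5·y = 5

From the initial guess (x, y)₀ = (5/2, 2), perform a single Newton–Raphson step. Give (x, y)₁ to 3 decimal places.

At (5/2, 2): F = (6.750, 23.500).
Jacobian J = [[6·x - 3·y, -3·x], [4·x·y - 1, 2·x^2 - 2·y + 5]].
At the point, J = [[9.000, -7.500], [19.000, 13.500]] (det J = 264.000).
Solving J·Δ = −F gives Δ = (-1.013, -0.315).
Then the next iterate is (x, y)₁ = (1.487, 1.685).

(1.487, 1.685)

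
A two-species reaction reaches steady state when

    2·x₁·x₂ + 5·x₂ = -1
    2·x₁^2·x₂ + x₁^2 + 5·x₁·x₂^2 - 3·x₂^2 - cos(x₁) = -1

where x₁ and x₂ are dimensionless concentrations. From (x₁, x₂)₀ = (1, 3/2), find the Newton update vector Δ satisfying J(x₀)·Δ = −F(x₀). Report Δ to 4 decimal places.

At (1, 3/2): F = (11.5000, 8.959698).
Jacobian J = [[2·x₂, 2·x₁ + 5], [4·x₁·x₂ + 2·x₁ + 5·x₂^2 + sin(x₁), 2·x₁^2 + 10·x₁·x₂ - 6·x₂]].
At the point, J = [[3.0000, 7.0000], [20.091471, 8.0000]] (det J = -116.640297).
Solving J·Δ = −F gives Δ = (0.2510, -1.7504).

(0.2510, -1.7504)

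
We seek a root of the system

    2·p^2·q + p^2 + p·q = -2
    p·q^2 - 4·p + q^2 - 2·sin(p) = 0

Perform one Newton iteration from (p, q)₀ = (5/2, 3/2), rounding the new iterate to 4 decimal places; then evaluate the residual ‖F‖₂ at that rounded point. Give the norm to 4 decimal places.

At (5/2, 3/2): F = (30.7500, -3.321944).
Jacobian J = [[4·p·q + 2·p + q, 2·p^2 + p], [q^2 - 2·cos(p) - 4, 2·p·q + 2·q]].
At the point, J = [[21.5000, 15.0000], [-0.147713, 10.5000]] (det J = 227.965692).
Solving J·Δ = −F gives Δ = (-1.6349, 0.2934).
Then the next iterate is (p, q)₁ = (0.8651, 1.7934).
Re-evaluating at (0.8651, 1.7934): F = (6.984222, 1.015970), so ‖F‖₂ = 7.0577.

7.0577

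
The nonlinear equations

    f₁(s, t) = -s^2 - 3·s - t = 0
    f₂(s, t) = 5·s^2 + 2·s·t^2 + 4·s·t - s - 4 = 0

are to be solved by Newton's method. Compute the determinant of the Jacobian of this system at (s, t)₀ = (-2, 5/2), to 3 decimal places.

J = [[-2·s - 3, -1], [10·s + 2·t^2 + 4·t - 1, 4·s·t + 4·s]].
At the point, J = [[1.000, -1.000], [1.500, -28.000]].
det J = -26.500.

-26.500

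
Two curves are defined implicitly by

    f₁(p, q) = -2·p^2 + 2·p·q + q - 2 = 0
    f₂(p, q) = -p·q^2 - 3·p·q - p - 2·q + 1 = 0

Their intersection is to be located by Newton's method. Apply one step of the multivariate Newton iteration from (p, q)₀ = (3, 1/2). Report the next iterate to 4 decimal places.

(1.3333, 0.2381)

At (3, 1/2): F = (-16.5000, -8.2500).
Jacobian J = [[-4·p + 2·q, 2·p + 1], [-q^2 - 3·q - 1, -2·p·q - 3·p - 2]].
At the point, J = [[-11.0000, 7.0000], [-2.7500, -14.0000]] (det J = 173.2500).
Solving J·Δ = −F gives Δ = (-1.6667, -0.2619).
Then the next iterate is (p, q)₁ = (1.3333, 0.2381).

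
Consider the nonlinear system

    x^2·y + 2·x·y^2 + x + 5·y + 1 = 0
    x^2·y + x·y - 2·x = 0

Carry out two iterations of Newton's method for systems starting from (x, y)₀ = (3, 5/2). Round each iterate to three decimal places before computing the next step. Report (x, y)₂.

(7.922, -1.922)

At (3, 5/2): F = (76.500, 24.000).
Jacobian J = [[2·x·y + 2·y^2 + 1, x^2 + 4·x·y + 5], [2·x·y + y - 2, x^2 + x]].
At the point, J = [[28.500, 44.000], [15.500, 12.000]] (det J = -340.000).
Solving J·Δ = −F gives Δ = (-0.406, -1.476).
Then the next iterate is (x, y)₁ = (2.594, 1.024).
Round to (2.594, 1.024) and repeat: F = (21.04434, 4.35858), J = [[8.40966, 22.35386], [4.33651, 9.32284]].
Δ = (5.328, -2.946), so (x, y)₂ = (7.922, -1.922).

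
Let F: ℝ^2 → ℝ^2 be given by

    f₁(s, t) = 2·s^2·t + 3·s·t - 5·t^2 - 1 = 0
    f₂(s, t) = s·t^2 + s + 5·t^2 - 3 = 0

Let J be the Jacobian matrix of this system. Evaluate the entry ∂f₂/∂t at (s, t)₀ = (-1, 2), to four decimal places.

16.0000

∂f₂/∂t = 2·s·t + 10·t.
At (-1, 2) this is 16.0000.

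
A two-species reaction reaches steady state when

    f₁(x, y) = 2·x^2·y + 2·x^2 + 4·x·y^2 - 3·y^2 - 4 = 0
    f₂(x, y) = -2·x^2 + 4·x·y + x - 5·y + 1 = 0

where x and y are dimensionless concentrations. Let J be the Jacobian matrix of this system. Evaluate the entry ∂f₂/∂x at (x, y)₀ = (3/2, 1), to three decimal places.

∂f₂/∂x = -4·x + 4·y + 1.
At (3/2, 1) this is -1.000.

-1.000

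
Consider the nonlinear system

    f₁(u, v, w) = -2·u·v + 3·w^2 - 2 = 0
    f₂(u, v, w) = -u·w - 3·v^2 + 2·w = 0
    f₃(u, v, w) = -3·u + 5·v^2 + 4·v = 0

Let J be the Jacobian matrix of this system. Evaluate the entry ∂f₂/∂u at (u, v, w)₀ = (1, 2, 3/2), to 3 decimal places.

∂f₂/∂u = -w.
At (1, 2, 3/2) this is -1.500.

-1.500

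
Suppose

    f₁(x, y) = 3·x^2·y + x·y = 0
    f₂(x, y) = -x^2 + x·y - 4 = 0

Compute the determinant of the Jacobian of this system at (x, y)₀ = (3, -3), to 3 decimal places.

J = [[6·x·y + y, 3·x^2 + x], [-2·x + y, x]].
At the point, J = [[-57.000, 30.000], [-9.000, 3.000]].
det J = 99.000.

99.000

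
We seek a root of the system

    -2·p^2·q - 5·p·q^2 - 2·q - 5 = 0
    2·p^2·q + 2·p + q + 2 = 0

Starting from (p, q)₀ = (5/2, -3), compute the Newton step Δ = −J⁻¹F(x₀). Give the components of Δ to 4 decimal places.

(-0.6891, 1.0523)

At (5/2, -3): F = (-74.0000, -33.5000).
Jacobian J = [[-4·p·q - 5·q^2, -2·p^2 - 10·p·q - 2], [4·p·q + 2, 2·p^2 + 1]].
At the point, J = [[-15.0000, 60.5000], [-28.0000, 13.5000]] (det J = 1491.5000).
Solving J·Δ = −F gives Δ = (-0.6891, 1.0523).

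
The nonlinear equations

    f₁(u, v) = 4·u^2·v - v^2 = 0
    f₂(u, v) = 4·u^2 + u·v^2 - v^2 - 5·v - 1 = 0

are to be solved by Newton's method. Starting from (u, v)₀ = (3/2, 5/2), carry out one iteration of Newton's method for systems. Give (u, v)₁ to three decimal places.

At (3/2, 5/2): F = (16.250, -1.375).
Jacobian J = [[8·u·v, 4·u^2 - 2·v], [8·u + v^2, 2·u·v - 2·v - 5]].
At the point, J = [[30.000, 4.000], [18.250, -2.500]] (det J = -148.000).
Solving J·Δ = −F gives Δ = (-0.237, -2.283).
Then the next iterate is (u, v)₁ = (1.263, 0.217).

(1.263, 0.217)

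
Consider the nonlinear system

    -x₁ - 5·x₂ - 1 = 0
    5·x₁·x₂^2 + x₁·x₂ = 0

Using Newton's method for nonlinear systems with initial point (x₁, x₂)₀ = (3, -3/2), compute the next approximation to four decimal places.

At (3, -3/2): F = (3.5000, 29.2500).
Jacobian J = [[-1, -5], [5·x₂^2 + x₂, 10·x₁·x₂ + x₁]].
At the point, J = [[-1.0000, -5.0000], [9.7500, -42.0000]] (det J = 90.7500).
Solving J·Δ = −F gives Δ = (0.0083, 0.6983).
Then the next iterate is (x₁, x₂)₁ = (3.0083, -0.8017).

(3.0083, -0.8017)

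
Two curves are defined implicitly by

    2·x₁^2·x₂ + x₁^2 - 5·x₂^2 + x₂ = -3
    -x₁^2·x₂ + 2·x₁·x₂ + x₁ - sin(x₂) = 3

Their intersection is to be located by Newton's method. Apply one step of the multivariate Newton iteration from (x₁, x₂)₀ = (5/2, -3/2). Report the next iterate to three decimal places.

(2.234, -0.813)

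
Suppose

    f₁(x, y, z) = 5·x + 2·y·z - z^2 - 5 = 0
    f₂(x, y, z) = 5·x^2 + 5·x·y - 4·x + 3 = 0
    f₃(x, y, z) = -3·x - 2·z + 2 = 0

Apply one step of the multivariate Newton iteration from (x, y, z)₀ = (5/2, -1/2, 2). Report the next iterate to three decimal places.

At (5/2, -1/2, 2): F = (1.500, 18.000, -9.500).
Jacobian J = [[5, 2·z, 2·y - 2·z], [10·x + 5·y - 4, 5·x, 0], [-3, 0, -2]].
At the point, J = [[5.000, 4.000, -5.000], [18.500, 12.500, 0.000], [-3.000, 0.000, -2.000]] (det J = -164.500).
Solving J·Δ = −F gives Δ = (-2.962, 2.944, -0.307).
Then the next iterate is (x, y, z)₁ = (-0.462, 2.444, 1.693).

(-0.462, 2.444, 1.693)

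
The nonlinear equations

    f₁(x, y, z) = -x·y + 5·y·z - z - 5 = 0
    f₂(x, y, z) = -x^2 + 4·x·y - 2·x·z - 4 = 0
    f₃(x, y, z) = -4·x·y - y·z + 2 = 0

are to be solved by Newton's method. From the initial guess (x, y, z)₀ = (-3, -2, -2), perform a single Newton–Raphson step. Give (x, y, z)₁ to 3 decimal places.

At (-3, -2, -2): F = (11.000, -1.000, -26.000).
Jacobian J = [[-y, -x + 5·z, 5·y - 1], [-2·x + 4·y - 2·z, 4·x, -2·x], [-4·y, -4·x - z, -y]].
At the point, J = [[2.000, -7.000, -11.000], [2.000, -12.000, 6.000], [8.000, 14.000, 2.000]] (det J = -1888.000).
Solving J·Δ = −F gives Δ = (1.841, 0.676, 0.905).
Then the next iterate is (x, y, z)₁ = (-1.159, -1.324, -1.095).

(-1.159, -1.324, -1.095)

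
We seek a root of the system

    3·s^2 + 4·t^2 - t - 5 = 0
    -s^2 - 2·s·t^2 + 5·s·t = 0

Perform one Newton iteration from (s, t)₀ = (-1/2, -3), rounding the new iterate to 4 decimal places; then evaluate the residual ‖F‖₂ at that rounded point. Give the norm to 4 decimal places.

At (-1/2, -3): F = (34.7500, 16.2500).
Jacobian J = [[6·s, 8·t - 1], [-2·s - 2·t^2 + 5·t, -4·s·t + 5·s]].
At the point, J = [[-3.0000, -25.0000], [-32.0000, -8.5000]] (det J = -774.5000).
Solving J·Δ = −F gives Δ = (0.1432, 1.3728).
Then the next iterate is (s, t)₁ = (-0.3568, -1.6272).
Re-evaluating at (-0.3568, -1.6272): F = (7.600238, 4.665074), so ‖F‖₂ = 8.9178.

8.9178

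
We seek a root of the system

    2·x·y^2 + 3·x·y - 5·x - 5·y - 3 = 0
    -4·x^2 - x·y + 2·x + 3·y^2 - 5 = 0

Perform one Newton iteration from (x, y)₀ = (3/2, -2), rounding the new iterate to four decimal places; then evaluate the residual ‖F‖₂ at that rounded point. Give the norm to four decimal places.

At (3/2, -2): F = (2.5000, 4.0000).
Jacobian J = [[2·y^2 + 3·y - 5, 4·x·y + 3·x - 5], [-8·x - y + 2, -x + 6·y]].
At the point, J = [[-3.0000, -12.5000], [-8.0000, -13.5000]] (det J = -59.5000).
Solving J·Δ = −F gives Δ = (0.2731, 0.1345).
Then the next iterate is (x, y)₁ = (1.7731, -1.8655).
Re-evaluating at (1.7731, -1.8655): F = (-0.120058, -0.281346), so ‖F‖₂ = 0.3059.

0.3059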